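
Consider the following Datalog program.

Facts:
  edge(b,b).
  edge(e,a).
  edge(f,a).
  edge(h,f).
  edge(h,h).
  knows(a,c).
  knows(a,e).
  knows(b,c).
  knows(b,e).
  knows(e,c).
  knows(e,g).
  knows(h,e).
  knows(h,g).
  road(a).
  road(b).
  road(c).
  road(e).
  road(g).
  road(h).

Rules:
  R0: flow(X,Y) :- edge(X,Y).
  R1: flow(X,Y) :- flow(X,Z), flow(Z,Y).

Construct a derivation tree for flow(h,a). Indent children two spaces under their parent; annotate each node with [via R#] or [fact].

flow(h,a)  [via R1]
  flow(h,f)  [via R0]
    edge(h,f)  [fact]
  flow(f,a)  [via R0]
    edge(f,a)  [fact]

round 1: derive flow(b,b) via R0 from edge(b,b)
round 1: derive flow(e,a) via R0 from edge(e,a)
round 1: derive flow(f,a) via R0 from edge(f,a)
round 1: derive flow(h,f) via R0 from edge(h,f)
round 1: derive flow(h,h) via R0 from edge(h,h)
round 2: derive flow(h,a) via R1 from flow(h,f), flow(f,a)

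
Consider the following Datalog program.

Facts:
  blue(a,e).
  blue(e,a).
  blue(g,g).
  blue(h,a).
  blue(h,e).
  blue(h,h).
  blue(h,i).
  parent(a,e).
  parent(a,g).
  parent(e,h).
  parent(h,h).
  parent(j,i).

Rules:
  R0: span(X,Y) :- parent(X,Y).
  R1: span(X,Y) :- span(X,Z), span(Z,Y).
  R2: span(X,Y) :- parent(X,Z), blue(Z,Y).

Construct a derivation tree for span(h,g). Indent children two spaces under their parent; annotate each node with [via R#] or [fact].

round 1: derive span(a,e) via R0 from parent(a,e)
round 1: derive span(a,g) via R0 from parent(a,g)
round 1: derive span(e,h) via R0 from parent(e,h)
round 1: derive span(h,h) via R0 from parent(h,h)
round 1: derive span(j,i) via R0 from parent(j,i)
round 1: derive span(a,a) via R2 from parent(a,e), blue(e,a)
round 1: derive span(e,a) via R2 from parent(e,h), blue(h,a)
round 1: derive span(e,e) via R2 from parent(e,h), blue(h,e)
round 1: derive span(e,i) via R2 from parent(e,h), blue(h,i)
round 1: derive span(h,a) via R2 from parent(h,h), blue(h,a)
round 1: derive span(h,e) via R2 from parent(h,h), blue(h,e)
round 1: derive span(h,i) via R2 from parent(h,h), blue(h,i)
round 2: derive span(a,h) via R1 from span(a,e), span(e,h)
round 2: derive span(a,i) via R1 from span(a,e), span(e,i)
round 2: derive span(e,g) via R1 from span(e,a), span(a,g)
round 2: derive span(h,g) via R1 from span(h,a), span(a,g)

span(h,g)  [via R1]
  span(h,a)  [via R2]
    parent(h,h)  [fact]
    blue(h,a)  [fact]
  span(a,g)  [via R0]
    parent(a,g)  [fact]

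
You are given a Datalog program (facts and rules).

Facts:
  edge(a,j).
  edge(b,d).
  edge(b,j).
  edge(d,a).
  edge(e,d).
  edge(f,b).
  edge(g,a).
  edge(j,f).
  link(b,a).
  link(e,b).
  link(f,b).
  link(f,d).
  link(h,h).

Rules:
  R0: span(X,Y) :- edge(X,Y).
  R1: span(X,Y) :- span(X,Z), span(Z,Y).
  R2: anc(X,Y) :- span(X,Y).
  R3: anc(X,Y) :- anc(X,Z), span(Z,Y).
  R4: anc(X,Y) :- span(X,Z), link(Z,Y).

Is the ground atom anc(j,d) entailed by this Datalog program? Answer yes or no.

round 1: derive span(a,j) via R0 from edge(a,j)
round 1: derive span(b,d) via R0 from edge(b,d)
round 1: derive span(b,j) via R0 from edge(b,j)
round 1: derive span(d,a) via R0 from edge(d,a)
round 1: derive span(e,d) via R0 from edge(e,d)
round 1: derive span(f,b) via R0 from edge(f,b)
round 1: derive span(g,a) via R0 from edge(g,a)
round 1: derive span(j,f) via R0 from edge(j,f)
round 2: derive span(a,f) via R1 from span(a,j), span(j,f)
round 2: derive span(b,a) via R1 from span(b,d), span(d,a)
round 2: derive span(b,f) via R1 from span(b,j), span(j,f)
round 2: derive span(d,j) via R1 from span(d,a), span(a,j)
round 2: derive span(e,a) via R1 from span(e,d), span(d,a)
round 2: derive span(f,d) via R1 from span(f,b), span(b,d)
round 2: derive span(f,j) via R1 from span(f,b), span(b,j)
round 2: derive span(g,j) via R1 from span(g,a), span(a,j)
round 2: derive span(j,b) via R1 from span(j,f), span(f,b)
round 2: derive anc(a,j) via R2 from span(a,j)
round 2: derive anc(b,d) via R2 from span(b,d)
round 2: derive anc(b,j) via R2 from span(b,j)
round 2: derive anc(d,a) via R2 from span(d,a)
round 2: derive anc(e,d) via R2 from span(e,d)
round 2: derive anc(f,b) via R2 from span(f,b)
round 2: derive anc(g,a) via R2 from span(g,a)
round 2: derive anc(j,f) via R2 from span(j,f)
round 2: derive anc(f,a) via R4 from span(f,b), link(b,a)
round 2: derive anc(j,b) via R4 from span(j,f), link(f,b)
round 2: derive anc(j,d) via R4 from span(j,f), link(f,d)
round 3: derive span(a,b) via R1 from span(a,f), span(f,b)
round 3: derive span(a,d) via R1 from span(a,f), span(f,d)
round 3: derive span(b,b) via R1 from span(b,f), span(f,b)
round 3: derive span(d,b) via R1 from span(d,j), span(j,b)
round 3: derive span(d,f) via R1 from span(d,a), span(a,f)
round 3: derive span(e,f) via R1 from span(e,a), span(a,f)
round 3: derive span(e,j) via R1 from span(e,a), span(a,j)
round 3: derive span(f,a) via R1 from span(f,b), span(b,a)
round 3: derive span(f,f) via R1 from span(f,b), span(b,f)
round 3: derive span(g,b) via R1 from span(g,j), span(j,b)
round 3: derive span(g,f) via R1 from span(g,a), span(a,f)
round 3: derive span(j,a) via R1 from span(j,b), span(b,a)
round 3: derive span(j,d) via R1 from span(j,b), span(b,d)
round 3: derive span(j,j) via R1 from span(j,b), span(b,j)
round 3: derive anc(a,f) via R2 from span(a,f)
round 3: derive anc(b,a) via R2 from span(b,a)
round 3: derive anc(b,f) via R2 from span(b,f)
round 3: derive anc(d,j) via R2 from span(d,j)
round 3: derive anc(e,a) via R2 from span(e,a)
round 3: derive anc(f,d) via R2 from span(f,d)
round 3: derive anc(f,j) via R2 from span(f,j)
round 3: derive anc(g,j) via R2 from span(g,j)
round 3: derive anc(a,b) via R3 from anc(a,j), span(j,b)
round 3: derive anc(b,b) via R3 from anc(b,j), span(j,b)
round 3: derive anc(d,f) via R3 from anc(d,a), span(a,f)
round 3: derive anc(e,j) via R3 from anc(e,d), span(d,j)
round 3: derive anc(f,f) via R3 from anc(f,a), span(a,f)
round 3: derive anc(g,f) via R3 from anc(g,a), span(a,f)
round 3: derive anc(j,a) via R3 from anc(j,b), span(b,a)
round 3: derive anc(j,j) via R3 from anc(j,b), span(b,j)
round 3: derive anc(a,d) via R4 from span(a,f), link(f,d)
round 4: derive span(a,a) via R1 from span(a,b), span(b,a)
round 4: derive span(d,d) via R1 from span(d,a), span(a,d)
round 4: derive span(e,b) via R1 from span(e,a), span(a,b)
round 4: derive span(g,d) via R1 from span(g,a), span(a,d)
round 4: derive anc(d,b) via R2 from span(d,b)
round 4: derive anc(e,f) via R2 from span(e,f)
round 4: derive anc(g,b) via R2 from span(g,b)
round 4: derive anc(a,a) via R3 from anc(a,b), span(b,a)
round 4: derive anc(d,d) via R3 from anc(d,a), span(a,d)
round 4: derive anc(e,b) via R3 from anc(e,a), span(a,b)
round 4: derive anc(g,d) via R3 from anc(g,a), span(a,d)

yes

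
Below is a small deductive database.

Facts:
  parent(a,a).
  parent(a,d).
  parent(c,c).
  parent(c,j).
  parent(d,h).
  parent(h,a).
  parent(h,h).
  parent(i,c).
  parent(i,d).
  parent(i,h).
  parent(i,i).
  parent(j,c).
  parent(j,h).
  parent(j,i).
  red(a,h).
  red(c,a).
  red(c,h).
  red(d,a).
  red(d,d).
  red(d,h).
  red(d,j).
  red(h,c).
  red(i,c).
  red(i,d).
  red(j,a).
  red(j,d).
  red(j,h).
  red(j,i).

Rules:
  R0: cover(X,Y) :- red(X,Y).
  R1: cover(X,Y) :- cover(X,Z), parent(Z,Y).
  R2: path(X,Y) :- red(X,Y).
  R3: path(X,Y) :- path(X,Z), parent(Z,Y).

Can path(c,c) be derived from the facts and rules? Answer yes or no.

no

round 1: derive path(a,h) via R2 from red(a,h)
round 1: derive path(c,a) via R2 from red(c,a)
round 1: derive path(c,h) via R2 from red(c,h)
round 1: derive path(d,a) via R2 from red(d,a)
round 1: derive path(d,d) via R2 from red(d,d)
round 1: derive path(d,h) via R2 from red(d,h)
round 1: derive path(d,j) via R2 from red(d,j)
round 1: derive path(h,c) via R2 from red(h,c)
round 1: derive path(i,c) via R2 from red(i,c)
round 1: derive path(i,d) via R2 from red(i,d)
round 1: derive path(j,a) via R2 from red(j,a)
round 1: derive path(j,d) via R2 from red(j,d)
round 1: derive path(j,h) via R2 from red(j,h)
round 1: derive path(j,i) via R2 from red(j,i)
round 2: derive path(a,a) via R3 from path(a,h), parent(h,a)
round 2: derive path(c,d) via R3 from path(c,a), parent(a,d)
round 2: derive path(d,c) via R3 from path(d,j), parent(j,c)
round 2: derive path(d,i) via R3 from path(d,j), parent(j,i)
round 2: derive path(h,j) via R3 from path(h,c), parent(c,j)
round 2: derive path(i,h) via R3 from path(i,d), parent(d,h)
round 2: derive path(i,j) via R3 from path(i,c), parent(c,j)
round 2: derive path(j,c) via R3 from path(j,i), parent(i,c)
round 3: derive path(a,d) via R3 from path(a,a), parent(a,d)
round 3: derive path(h,h) via R3 from path(h,j), parent(j,h)
round 3: derive path(h,i) via R3 from path(h,j), parent(j,i)
round 3: derive path(i,a) via R3 from path(i,h), parent(h,a)
round 3: derive path(i,i) via R3 from path(i,j), parent(j,i)
round 3: derive path(j,j) via R3 from path(j,c), parent(c,j)
round 4: derive path(h,a) via R3 from path(h,h), parent(h,a)
round 4: derive path(h,d) via R3 from path(h,i), parent(i,d)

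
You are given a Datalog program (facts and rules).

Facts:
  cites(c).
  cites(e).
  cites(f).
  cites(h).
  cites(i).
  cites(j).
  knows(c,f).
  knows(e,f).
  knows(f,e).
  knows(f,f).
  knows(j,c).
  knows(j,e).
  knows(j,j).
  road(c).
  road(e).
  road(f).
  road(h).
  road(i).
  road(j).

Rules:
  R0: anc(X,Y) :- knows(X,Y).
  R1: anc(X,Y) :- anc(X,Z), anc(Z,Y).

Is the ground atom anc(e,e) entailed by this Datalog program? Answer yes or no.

yes

round 1: derive anc(c,f) via R0 from knows(c,f)
round 1: derive anc(e,f) via R0 from knows(e,f)
round 1: derive anc(f,e) via R0 from knows(f,e)
round 1: derive anc(f,f) via R0 from knows(f,f)
round 1: derive anc(j,c) via R0 from knows(j,c)
round 1: derive anc(j,e) via R0 from knows(j,e)
round 1: derive anc(j,j) via R0 from knows(j,j)
round 2: derive anc(c,e) via R1 from anc(c,f), anc(f,e)
round 2: derive anc(e,e) via R1 from anc(e,f), anc(f,e)
round 2: derive anc(j,f) via R1 from anc(j,c), anc(c,f)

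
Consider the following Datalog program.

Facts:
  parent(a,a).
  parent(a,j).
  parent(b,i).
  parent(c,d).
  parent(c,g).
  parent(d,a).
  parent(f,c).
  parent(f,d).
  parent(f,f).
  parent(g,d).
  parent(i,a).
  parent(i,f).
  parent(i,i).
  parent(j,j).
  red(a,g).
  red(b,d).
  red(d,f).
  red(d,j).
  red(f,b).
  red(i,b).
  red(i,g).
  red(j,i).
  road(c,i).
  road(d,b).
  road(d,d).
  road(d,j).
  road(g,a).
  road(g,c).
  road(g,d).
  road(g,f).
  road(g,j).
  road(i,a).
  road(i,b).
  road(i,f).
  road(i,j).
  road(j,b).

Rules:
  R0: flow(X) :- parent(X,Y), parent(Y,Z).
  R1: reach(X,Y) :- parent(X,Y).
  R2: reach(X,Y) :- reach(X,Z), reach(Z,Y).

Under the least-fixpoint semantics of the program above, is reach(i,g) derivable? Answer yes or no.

round 1: derive reach(a,a) via R1 from parent(a,a)
round 1: derive reach(a,j) via R1 from parent(a,j)
round 1: derive reach(b,i) via R1 from parent(b,i)
round 1: derive reach(c,d) via R1 from parent(c,d)
round 1: derive reach(c,g) via R1 from parent(c,g)
round 1: derive reach(d,a) via R1 from parent(d,a)
round 1: derive reach(f,c) via R1 from parent(f,c)
round 1: derive reach(f,d) via R1 from parent(f,d)
round 1: derive reach(f,f) via R1 from parent(f,f)
round 1: derive reach(g,d) via R1 from parent(g,d)
round 1: derive reach(i,a) via R1 from parent(i,a)
round 1: derive reach(i,f) via R1 from parent(i,f)
round 1: derive reach(i,i) via R1 from parent(i,i)
round 1: derive reach(j,j) via R1 from parent(j,j)
round 2: derive reach(b,a) via R2 from reach(b,i), reach(i,a)
round 2: derive reach(b,f) via R2 from reach(b,i), reach(i,f)
round 2: derive reach(c,a) via R2 from reach(c,d), reach(d,a)
round 2: derive reach(d,j) via R2 from reach(d,a), reach(a,j)
round 2: derive reach(f,a) via R2 from reach(f,d), reach(d,a)
round 2: derive reach(f,g) via R2 from reach(f,c), reach(c,g)
round 2: derive reach(g,a) via R2 from reach(g,d), reach(d,a)
round 2: derive reach(i,c) via R2 from reach(i,f), reach(f,c)
round 2: derive reach(i,d) via R2 from reach(i,f), reach(f,d)
round 2: derive reach(i,j) via R2 from reach(i,a), reach(a,j)
round 3: derive reach(b,c) via R2 from reach(b,f), reach(f,c)
round 3: derive reach(b,d) via R2 from reach(b,f), reach(f,d)
round 3: derive reach(b,g) via R2 from reach(b,f), reach(f,g)
round 3: derive reach(b,j) via R2 from reach(b,a), reach(a,j)
round 3: derive reach(c,j) via R2 from reach(c,a), reach(a,j)
round 3: derive reach(f,j) via R2 from reach(f,a), reach(a,j)
round 3: derive reach(g,j) via R2 from reach(g,a), reach(a,j)
round 3: derive reach(i,g) via R2 from reach(i,c), reach(c,g)

yes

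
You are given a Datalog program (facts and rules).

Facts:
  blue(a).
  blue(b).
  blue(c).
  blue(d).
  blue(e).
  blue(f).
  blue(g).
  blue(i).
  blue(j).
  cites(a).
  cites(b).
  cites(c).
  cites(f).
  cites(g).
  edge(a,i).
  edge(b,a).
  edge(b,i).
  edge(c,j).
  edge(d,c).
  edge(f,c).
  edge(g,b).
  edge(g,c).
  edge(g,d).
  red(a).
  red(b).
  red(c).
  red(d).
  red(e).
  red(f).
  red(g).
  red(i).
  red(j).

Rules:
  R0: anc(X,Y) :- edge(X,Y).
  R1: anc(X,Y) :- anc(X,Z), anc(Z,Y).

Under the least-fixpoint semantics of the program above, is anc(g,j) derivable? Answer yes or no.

round 1: derive anc(a,i) via R0 from edge(a,i)
round 1: derive anc(b,a) via R0 from edge(b,a)
round 1: derive anc(b,i) via R0 from edge(b,i)
round 1: derive anc(c,j) via R0 from edge(c,j)
round 1: derive anc(d,c) via R0 from edge(d,c)
round 1: derive anc(f,c) via R0 from edge(f,c)
round 1: derive anc(g,b) via R0 from edge(g,b)
round 1: derive anc(g,c) via R0 from edge(g,c)
round 1: derive anc(g,d) via R0 from edge(g,d)
round 2: derive anc(d,j) via R1 from anc(d,c), anc(c,j)
round 2: derive anc(f,j) via R1 from anc(f,c), anc(c,j)
round 2: derive anc(g,a) via R1 from anc(g,b), anc(b,a)
round 2: derive anc(g,i) via R1 from anc(g,b), anc(b,i)
round 2: derive anc(g,j) via R1 from anc(g,c), anc(c,j)

yes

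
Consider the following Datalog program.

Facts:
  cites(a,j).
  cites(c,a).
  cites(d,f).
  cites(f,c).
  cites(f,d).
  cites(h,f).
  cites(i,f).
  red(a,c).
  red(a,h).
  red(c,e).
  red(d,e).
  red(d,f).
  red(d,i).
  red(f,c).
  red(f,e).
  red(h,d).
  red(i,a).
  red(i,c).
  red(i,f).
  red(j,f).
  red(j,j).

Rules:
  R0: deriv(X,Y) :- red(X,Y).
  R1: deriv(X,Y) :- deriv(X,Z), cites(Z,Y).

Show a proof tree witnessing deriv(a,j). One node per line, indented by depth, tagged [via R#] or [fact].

deriv(a,j)  [via R1]
  deriv(a,a)  [via R1]
    deriv(a,c)  [via R0]
      red(a,c)  [fact]
    cites(c,a)  [fact]
  cites(a,j)  [fact]

round 1: derive deriv(a,c) via R0 from red(a,c)
round 1: derive deriv(a,h) via R0 from red(a,h)
round 1: derive deriv(c,e) via R0 from red(c,e)
round 1: derive deriv(d,e) via R0 from red(d,e)
round 1: derive deriv(d,f) via R0 from red(d,f)
round 1: derive deriv(d,i) via R0 from red(d,i)
round 1: derive deriv(f,c) via R0 from red(f,c)
round 1: derive deriv(f,e) via R0 from red(f,e)
round 1: derive deriv(h,d) via R0 from red(h,d)
round 1: derive deriv(i,a) via R0 from red(i,a)
round 1: derive deriv(i,c) via R0 from red(i,c)
round 1: derive deriv(i,f) via R0 from red(i,f)
round 1: derive deriv(j,f) via R0 from red(j,f)
round 1: derive deriv(j,j) via R0 from red(j,j)
round 2: derive deriv(a,a) via R1 from deriv(a,c), cites(c,a)
round 2: derive deriv(a,f) via R1 from deriv(a,h), cites(h,f)
round 2: derive deriv(d,c) via R1 from deriv(d,f), cites(f,c)
round 2: derive deriv(d,d) via R1 from deriv(d,f), cites(f,d)
round 2: derive deriv(f,a) via R1 from deriv(f,c), cites(c,a)
round 2: derive deriv(h,f) via R1 from deriv(h,d), cites(d,f)
round 2: derive deriv(i,d) via R1 from deriv(i,f), cites(f,d)
round 2: derive deriv(i,j) via R1 from deriv(i,a), cites(a,j)
round 2: derive deriv(j,c) via R1 from deriv(j,f), cites(f,c)
round 2: derive deriv(j,d) via R1 from deriv(j,f), cites(f,d)
round 3: derive deriv(a,d) via R1 from deriv(a,f), cites(f,d)
round 3: derive deriv(a,j) via R1 from deriv(a,a), cites(a,j)
round 3: derive deriv(d,a) via R1 from deriv(d,c), cites(c,a)
round 3: derive deriv(f,j) via R1 from deriv(f,a), cites(a,j)
round 3: derive deriv(h,c) via R1 from deriv(h,f), cites(f,c)
round 3: derive deriv(j,a) via R1 from deriv(j,c), cites(c,a)
round 4: derive deriv(d,j) via R1 from deriv(d,a), cites(a,j)
round 4: derive deriv(h,a) via R1 from deriv(h,c), cites(c,a)
round 5: derive deriv(h,j) via R1 from deriv(h,a), cites(a,j)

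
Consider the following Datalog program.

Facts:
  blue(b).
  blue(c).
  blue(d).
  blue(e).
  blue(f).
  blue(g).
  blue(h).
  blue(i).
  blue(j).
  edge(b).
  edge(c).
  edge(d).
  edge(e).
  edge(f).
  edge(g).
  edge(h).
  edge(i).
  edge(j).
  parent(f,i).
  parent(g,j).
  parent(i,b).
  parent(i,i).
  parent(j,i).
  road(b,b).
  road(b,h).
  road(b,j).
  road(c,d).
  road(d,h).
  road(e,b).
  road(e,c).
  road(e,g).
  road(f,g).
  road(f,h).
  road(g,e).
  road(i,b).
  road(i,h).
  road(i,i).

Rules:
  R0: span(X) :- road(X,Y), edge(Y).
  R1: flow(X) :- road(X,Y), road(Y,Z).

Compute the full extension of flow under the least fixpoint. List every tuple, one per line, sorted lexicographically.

flow(b)
flow(c)
flow(e)
flow(f)
flow(g)
flow(i)

round 1: derive flow(b) via R1 from road(b,b), road(b,b)
round 1: derive flow(c) via R1 from road(c,d), road(d,h)
round 1: derive flow(e) via R1 from road(e,b), road(b,b)
round 1: derive flow(f) via R1 from road(f,g), road(g,e)
round 1: derive flow(g) via R1 from road(g,e), road(e,b)
round 1: derive flow(i) via R1 from road(i,b), road(b,b)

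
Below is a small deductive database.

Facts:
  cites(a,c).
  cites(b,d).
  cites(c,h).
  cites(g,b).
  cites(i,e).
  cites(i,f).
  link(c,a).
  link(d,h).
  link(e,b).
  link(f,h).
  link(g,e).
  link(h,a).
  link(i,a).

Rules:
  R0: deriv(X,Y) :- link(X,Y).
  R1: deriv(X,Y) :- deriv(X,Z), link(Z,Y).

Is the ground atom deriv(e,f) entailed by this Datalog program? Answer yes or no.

no

round 1: derive deriv(c,a) via R0 from link(c,a)
round 1: derive deriv(d,h) via R0 from link(d,h)
round 1: derive deriv(e,b) via R0 from link(e,b)
round 1: derive deriv(f,h) via R0 from link(f,h)
round 1: derive deriv(g,e) via R0 from link(g,e)
round 1: derive deriv(h,a) via R0 from link(h,a)
round 1: derive deriv(i,a) via R0 from link(i,a)
round 2: derive deriv(d,a) via R1 from deriv(d,h), link(h,a)
round 2: derive deriv(f,a) via R1 from deriv(f,h), link(h,a)
round 2: derive deriv(g,b) via R1 from deriv(g,e), link(e,b)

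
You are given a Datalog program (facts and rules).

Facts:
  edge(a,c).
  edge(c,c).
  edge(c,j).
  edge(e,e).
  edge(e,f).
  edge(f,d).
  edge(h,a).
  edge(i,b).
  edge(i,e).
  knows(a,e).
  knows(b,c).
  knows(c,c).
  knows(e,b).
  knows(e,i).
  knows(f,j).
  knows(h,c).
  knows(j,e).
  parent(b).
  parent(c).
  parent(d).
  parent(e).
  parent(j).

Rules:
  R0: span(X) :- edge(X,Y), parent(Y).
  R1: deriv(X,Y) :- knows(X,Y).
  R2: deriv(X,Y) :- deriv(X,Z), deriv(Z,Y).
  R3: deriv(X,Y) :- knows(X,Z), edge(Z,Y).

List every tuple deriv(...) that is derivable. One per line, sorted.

round 1: derive deriv(a,e) via R1 from knows(a,e)
round 1: derive deriv(b,c) via R1 from knows(b,c)
round 1: derive deriv(c,c) via R1 from knows(c,c)
round 1: derive deriv(e,b) via R1 from knows(e,b)
round 1: derive deriv(e,i) via R1 from knows(e,i)
round 1: derive deriv(f,j) via R1 from knows(f,j)
round 1: derive deriv(h,c) via R1 from knows(h,c)
round 1: derive deriv(j,e) via R1 from knows(j,e)
round 1: derive deriv(a,f) via R3 from knows(a,e), edge(e,f)
round 1: derive deriv(b,j) via R3 from knows(b,c), edge(c,j)
round 1: derive deriv(c,j) via R3 from knows(c,c), edge(c,j)
round 1: derive deriv(e,e) via R3 from knows(e,i), edge(i,e)
round 1: derive deriv(h,j) via R3 from knows(h,c), edge(c,j)
round 1: derive deriv(j,f) via R3 from knows(j,e), edge(e,f)
round 2: derive deriv(a,b) via R2 from deriv(a,e), deriv(e,b)
round 2: derive deriv(a,i) via R2 from deriv(a,e), deriv(e,i)
round 2: derive deriv(a,j) via R2 from deriv(a,f), deriv(f,j)
round 2: derive deriv(b,e) via R2 from deriv(b,j), deriv(j,e)
round 2: derive deriv(b,f) via R2 from deriv(b,j), deriv(j,f)
round 2: derive deriv(c,e) via R2 from deriv(c,j), deriv(j,e)
round 2: derive deriv(c,f) via R2 from deriv(c,j), deriv(j,f)
round 2: derive deriv(e,c) via R2 from deriv(e,b), deriv(b,c)
round 2: derive deriv(e,j) via R2 from deriv(e,b), deriv(b,j)
round 2: derive deriv(f,e) via R2 from deriv(f,j), deriv(j,e)
round 2: derive deriv(f,f) via R2 from deriv(f,j), deriv(j,f)
round 2: derive deriv(h,e) via R2 from deriv(h,j), deriv(j,e)
round 2: derive deriv(h,f) via R2 from deriv(h,j), deriv(j,f)
round 2: derive deriv(j,b) via R2 from deriv(j,e), deriv(e,b)
round 2: derive deriv(j,i) via R2 from deriv(j,e), deriv(e,i)
round 2: derive deriv(j,j) via R2 from deriv(j,f), deriv(f,j)
round 3: derive deriv(a,c) via R2 from deriv(a,b), deriv(b,c)
round 3: derive deriv(b,b) via R2 from deriv(b,e), deriv(e,b)
round 3: derive deriv(b,i) via R2 from deriv(b,e), deriv(e,i)
round 3: derive deriv(c,b) via R2 from deriv(c,e), deriv(e,b)
round 3: derive deriv(c,i) via R2 from deriv(c,e), deriv(e,i)
round 3: derive deriv(e,f) via R2 from deriv(e,b), deriv(b,f)
round 3: derive deriv(f,b) via R2 from deriv(f,e), deriv(e,b)
round 3: derive deriv(f,c) via R2 from deriv(f,e), deriv(e,c)
round 3: derive deriv(f,i) via R2 from deriv(f,e), deriv(e,i)
round 3: derive deriv(h,b) via R2 from deriv(h,e), deriv(e,b)
round 3: derive deriv(h,i) via R2 from deriv(h,e), deriv(e,i)
round 3: derive deriv(j,c) via R2 from deriv(j,b), deriv(b,c)

deriv(a,b)
deriv(a,c)
deriv(a,e)
deriv(a,f)
deriv(a,i)
deriv(a,j)
deriv(b,b)
deriv(b,c)
deriv(b,e)
deriv(b,f)
deriv(b,i)
deriv(b,j)
deriv(c,b)
deriv(c,c)
deriv(c,e)
deriv(c,f)
deriv(c,i)
deriv(c,j)
deriv(e,b)
deriv(e,c)
deriv(e,e)
deriv(e,f)
deriv(e,i)
deriv(e,j)
deriv(f,b)
deriv(f,c)
deriv(f,e)
deriv(f,f)
deriv(f,i)
deriv(f,j)
deriv(h,b)
deriv(h,c)
deriv(h,e)
deriv(h,f)
deriv(h,i)
deriv(h,j)
deriv(j,b)
deriv(j,c)
deriv(j,e)
deriv(j,f)
deriv(j,i)
deriv(j,j)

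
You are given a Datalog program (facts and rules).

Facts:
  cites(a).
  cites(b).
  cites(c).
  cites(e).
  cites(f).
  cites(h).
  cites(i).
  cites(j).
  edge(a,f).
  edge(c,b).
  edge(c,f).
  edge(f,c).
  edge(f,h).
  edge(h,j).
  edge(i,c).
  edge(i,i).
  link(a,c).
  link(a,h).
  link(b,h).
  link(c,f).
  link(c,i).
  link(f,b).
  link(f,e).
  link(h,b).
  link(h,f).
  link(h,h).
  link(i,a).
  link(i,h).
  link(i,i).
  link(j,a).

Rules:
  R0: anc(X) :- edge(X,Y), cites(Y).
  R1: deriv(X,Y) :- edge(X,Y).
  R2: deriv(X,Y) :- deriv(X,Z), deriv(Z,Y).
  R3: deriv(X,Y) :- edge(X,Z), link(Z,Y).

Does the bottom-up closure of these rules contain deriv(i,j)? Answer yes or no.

round 1: derive deriv(a,f) via R1 from edge(a,f)
round 1: derive deriv(c,b) via R1 from edge(c,b)
round 1: derive deriv(c,f) via R1 from edge(c,f)
round 1: derive deriv(f,c) via R1 from edge(f,c)
round 1: derive deriv(f,h) via R1 from edge(f,h)
round 1: derive deriv(h,j) via R1 from edge(h,j)
round 1: derive deriv(i,c) via R1 from edge(i,c)
round 1: derive deriv(i,i) via R1 from edge(i,i)
round 1: derive deriv(a,b) via R3 from edge(a,f), link(f,b)
round 1: derive deriv(a,e) via R3 from edge(a,f), link(f,e)
round 1: derive deriv(c,e) via R3 from edge(c,f), link(f,e)
round 1: derive deriv(c,h) via R3 from edge(c,b), link(b,h)
round 1: derive deriv(f,b) via R3 from edge(f,h), link(h,b)
round 1: derive deriv(f,f) via R3 from edge(f,c), link(c,f)
round 1: derive deriv(f,i) via R3 from edge(f,c), link(c,i)
round 1: derive deriv(h,a) via R3 from edge(h,j), link(j,a)
round 1: derive deriv(i,a) via R3 from edge(i,i), link(i,a)
round 1: derive deriv(i,f) via R3 from edge(i,c), link(c,f)
round 1: derive deriv(i,h) via R3 from edge(i,i), link(i,h)
round 2: derive deriv(a,c) via R2 from deriv(a,f), deriv(f,c)
round 2: derive deriv(a,h) via R2 from deriv(a,f), deriv(f,h)
round 2: derive deriv(a,i) via R2 from deriv(a,f), deriv(f,i)
round 2: derive deriv(c,a) via R2 from deriv(c,h), deriv(h,a)
round 2: derive deriv(c,c) via R2 from deriv(c,f), deriv(f,c)
round 2: derive deriv(c,i) via R2 from deriv(c,f), deriv(f,i)
round 2: derive deriv(c,j) via R2 from deriv(c,h), deriv(h,j)
round 2: derive deriv(f,a) via R2 from deriv(f,h), deriv(h,a)
round 2: derive deriv(f,e) via R2 from deriv(f,c), deriv(c,e)
round 2: derive deriv(f,j) via R2 from deriv(f,h), deriv(h,j)
round 2: derive deriv(h,b) via R2 from deriv(h,a), deriv(a,b)
round 2: derive deriv(h,e) via R2 from deriv(h,a), deriv(a,e)
round 2: derive deriv(h,f) via R2 from deriv(h,a), deriv(a,f)
round 2: derive deriv(i,b) via R2 from deriv(i,a), deriv(a,b)
round 2: derive deriv(i,e) via R2 from deriv(i,a), deriv(a,e)
round 2: derive deriv(i,j) via R2 from deriv(i,h), deriv(h,j)
round 3: derive deriv(a,a) via R2 from deriv(a,c), deriv(c,a)
round 3: derive deriv(a,j) via R2 from deriv(a,c), deriv(c,j)
round 3: derive deriv(h,c) via R2 from deriv(h,a), deriv(a,c)
round 3: derive deriv(h,h) via R2 from deriv(h,a), deriv(a,h)
round 3: derive deriv(h,i) via R2 from deriv(h,a), deriv(a,i)

yes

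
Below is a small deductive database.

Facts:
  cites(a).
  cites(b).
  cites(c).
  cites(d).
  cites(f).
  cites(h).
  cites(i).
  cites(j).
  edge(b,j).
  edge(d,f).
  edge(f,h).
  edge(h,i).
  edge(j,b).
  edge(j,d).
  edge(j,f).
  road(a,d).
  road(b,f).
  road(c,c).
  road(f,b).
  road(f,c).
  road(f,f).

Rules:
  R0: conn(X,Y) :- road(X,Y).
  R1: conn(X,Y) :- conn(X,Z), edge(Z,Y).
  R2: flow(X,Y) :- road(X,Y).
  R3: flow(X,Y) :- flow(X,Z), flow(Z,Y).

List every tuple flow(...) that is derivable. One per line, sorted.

round 1: derive flow(a,d) via R2 from road(a,d)
round 1: derive flow(b,f) via R2 from road(b,f)
round 1: derive flow(c,c) via R2 from road(c,c)
round 1: derive flow(f,b) via R2 from road(f,b)
round 1: derive flow(f,c) via R2 from road(f,c)
round 1: derive flow(f,f) via R2 from road(f,f)
round 2: derive flow(b,b) via R3 from flow(b,f), flow(f,b)
round 2: derive flow(b,c) via R3 from flow(b,f), flow(f,c)

flow(a,d)
flow(b,b)
flow(b,c)
flow(b,f)
flow(c,c)
flow(f,b)
flow(f,c)
flow(f,f)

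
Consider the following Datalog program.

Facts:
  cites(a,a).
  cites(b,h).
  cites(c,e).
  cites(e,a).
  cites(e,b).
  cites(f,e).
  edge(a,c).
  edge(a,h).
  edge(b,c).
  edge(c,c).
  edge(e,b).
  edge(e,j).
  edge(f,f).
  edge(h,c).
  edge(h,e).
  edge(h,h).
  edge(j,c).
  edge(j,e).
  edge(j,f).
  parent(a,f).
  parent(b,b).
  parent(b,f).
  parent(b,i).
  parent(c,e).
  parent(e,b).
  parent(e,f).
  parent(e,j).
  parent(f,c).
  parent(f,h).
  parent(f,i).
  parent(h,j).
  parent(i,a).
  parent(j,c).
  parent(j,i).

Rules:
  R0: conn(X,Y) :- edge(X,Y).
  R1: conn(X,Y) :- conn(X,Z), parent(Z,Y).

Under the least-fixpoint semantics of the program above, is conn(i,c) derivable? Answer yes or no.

no

round 1: derive conn(a,c) via R0 from edge(a,c)
round 1: derive conn(a,h) via R0 from edge(a,h)
round 1: derive conn(b,c) via R0 from edge(b,c)
round 1: derive conn(c,c) via R0 from edge(c,c)
round 1: derive conn(e,b) via R0 from edge(e,b)
round 1: derive conn(e,j) via R0 from edge(e,j)
round 1: derive conn(f,f) via R0 from edge(f,f)
round 1: derive conn(h,c) via R0 from edge(h,c)
round 1: derive conn(h,e) via R0 from edge(h,e)
round 1: derive conn(h,h) via R0 from edge(h,h)
round 1: derive conn(j,c) via R0 from edge(j,c)
round 1: derive conn(j,e) via R0 from edge(j,e)
round 1: derive conn(j,f) via R0 from edge(j,f)
round 2: derive conn(a,e) via R1 from conn(a,c), parent(c,e)
round 2: derive conn(a,j) via R1 from conn(a,h), parent(h,j)
round 2: derive conn(b,e) via R1 from conn(b,c), parent(c,e)
round 2: derive conn(c,e) via R1 from conn(c,c), parent(c,e)
round 2: derive conn(e,c) via R1 from conn(e,j), parent(j,c)
round 2: derive conn(e,f) via R1 from conn(e,b), parent(b,f)
round 2: derive conn(e,i) via R1 from conn(e,b), parent(b,i)
round 2: derive conn(f,c) via R1 from conn(f,f), parent(f,c)
round 2: derive conn(f,h) via R1 from conn(f,f), parent(f,h)
round 2: derive conn(f,i) via R1 from conn(f,f), parent(f,i)
round 2: derive conn(h,b) via R1 from conn(h,e), parent(e,b)
round 2: derive conn(h,f) via R1 from conn(h,e), parent(e,f)
round 2: derive conn(h,j) via R1 from conn(h,e), parent(e,j)
round 2: derive conn(j,b) via R1 from conn(j,e), parent(e,b)
round 2: derive conn(j,h) via R1 from conn(j,f), parent(f,h)
round 2: derive conn(j,i) via R1 from conn(j,f), parent(f,i)
round 2: derive conn(j,j) via R1 from conn(j,e), parent(e,j)
round 3: derive conn(a,b) via R1 from conn(a,e), parent(e,b)
round 3: derive conn(a,f) via R1 from conn(a,e), parent(e,f)
round 3: derive conn(a,i) via R1 from conn(a,j), parent(j,i)
round 3: derive conn(b,b) via R1 from conn(b,e), parent(e,b)
round 3: derive conn(b,f) via R1 from conn(b,e), parent(e,f)
round 3: derive conn(b,j) via R1 from conn(b,e), parent(e,j)
round 3: derive conn(c,b) via R1 from conn(c,e), parent(e,b)
round 3: derive conn(c,f) via R1 from conn(c,e), parent(e,f)
round 3: derive conn(c,j) via R1 from conn(c,e), parent(e,j)
round 3: derive conn(e,a) via R1 from conn(e,i), parent(i,a)
round 3: derive conn(e,e) via R1 from conn(e,c), parent(c,e)
round 3: derive conn(e,h) via R1 from conn(e,f), parent(f,h)
round 3: derive conn(f,a) via R1 from conn(f,i), parent(i,a)
round 3: derive conn(f,e) via R1 from conn(f,c), parent(c,e)
round 3: derive conn(f,j) via R1 from conn(f,h), parent(h,j)
round 3: derive conn(h,i) via R1 from conn(h,b), parent(b,i)
round 3: derive conn(j,a) via R1 from conn(j,i), parent(i,a)
round 4: derive conn(a,a) via R1 from conn(a,i), parent(i,a)
round 4: derive conn(b,h) via R1 from conn(b,f), parent(f,h)
round 4: derive conn(b,i) via R1 from conn(b,b), parent(b,i)
round 4: derive conn(c,h) via R1 from conn(c,f), parent(f,h)
round 4: derive conn(c,i) via R1 from conn(c,b), parent(b,i)
round 4: derive conn(f,b) via R1 from conn(f,e), parent(e,b)
round 4: derive conn(h,a) via R1 from conn(h,i), parent(i,a)
round 5: derive conn(b,a) via R1 from conn(b,i), parent(i,a)
round 5: derive conn(c,a) via R1 from conn(c,i), parent(i,a)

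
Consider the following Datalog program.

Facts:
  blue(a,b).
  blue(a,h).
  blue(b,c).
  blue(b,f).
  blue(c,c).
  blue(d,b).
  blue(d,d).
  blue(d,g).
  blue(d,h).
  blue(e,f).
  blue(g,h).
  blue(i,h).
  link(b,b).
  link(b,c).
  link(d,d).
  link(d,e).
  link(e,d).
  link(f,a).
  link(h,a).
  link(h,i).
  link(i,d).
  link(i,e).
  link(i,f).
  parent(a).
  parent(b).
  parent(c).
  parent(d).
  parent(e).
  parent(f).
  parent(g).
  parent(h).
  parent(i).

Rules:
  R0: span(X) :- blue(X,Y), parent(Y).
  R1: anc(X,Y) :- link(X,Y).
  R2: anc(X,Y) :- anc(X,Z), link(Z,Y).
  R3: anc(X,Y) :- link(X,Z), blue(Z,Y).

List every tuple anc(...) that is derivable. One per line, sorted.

round 1: derive anc(b,b) via R1 from link(b,b)
round 1: derive anc(b,c) via R1 from link(b,c)
round 1: derive anc(d,d) via R1 from link(d,d)
round 1: derive anc(d,e) via R1 from link(d,e)
round 1: derive anc(e,d) via R1 from link(e,d)
round 1: derive anc(f,a) via R1 from link(f,a)
round 1: derive anc(h,a) via R1 from link(h,a)
round 1: derive anc(h,i) via R1 from link(h,i)
round 1: derive anc(i,d) via R1 from link(i,d)
round 1: derive anc(i,e) via R1 from link(i,e)
round 1: derive anc(i,f) via R1 from link(i,f)
round 1: derive anc(b,f) via R3 from link(b,b), blue(b,f)
round 1: derive anc(d,b) via R3 from link(d,d), blue(d,b)
round 1: derive anc(d,f) via R3 from link(d,e), blue(e,f)
round 1: derive anc(d,g) via R3 from link(d,d), blue(d,g)
round 1: derive anc(d,h) via R3 from link(d,d), blue(d,h)
round 1: derive anc(e,b) via R3 from link(e,d), blue(d,b)
round 1: derive anc(e,g) via R3 from link(e,d), blue(d,g)
round 1: derive anc(e,h) via R3 from link(e,d), blue(d,h)
round 1: derive anc(f,b) via R3 from link(f,a), blue(a,b)
round 1: derive anc(f,h) via R3 from link(f,a), blue(a,h)
round 1: derive anc(h,b) via R3 from link(h,a), blue(a,b)
round 1: derive anc(h,h) via R3 from link(h,a), blue(a,h)
round 1: derive anc(i,b) via R3 from link(i,d), blue(d,b)
round 1: derive anc(i,g) via R3 from link(i,d), blue(d,g)
round 1: derive anc(i,h) via R3 from link(i,d), blue(d,h)
round 2: derive anc(b,a) via R2 from anc(b,f), link(f,a)
round 2: derive anc(d,a) via R2 from anc(d,f), link(f,a)
round 2: derive anc(d,c) via R2 from anc(d,b), link(b,c)
round 2: derive anc(d,i) via R2 from anc(d,h), link(h,i)
round 2: derive anc(e,a) via R2 from anc(e,h), link(h,a)
round 2: derive anc(e,c) via R2 from anc(e,b), link(b,c)
round 2: derive anc(e,e) via R2 from anc(e,d), link(d,e)
round 2: derive anc(e,i) via R2 from anc(e,h), link(h,i)
round 2: derive anc(f,c) via R2 from anc(f,b), link(b,c)
round 2: derive anc(f,i) via R2 from anc(f,h), link(h,i)
round 2: derive anc(h,c) via R2 from anc(h,b), link(b,c)
round 2: derive anc(h,d) via R2 from anc(h,i), link(i,d)
round 2: derive anc(h,e) via R2 from anc(h,i), link(i,e)
round 2: derive anc(h,f) via R2 from anc(h,i), link(i,f)
round 2: derive anc(i,a) via R2 from anc(i,f), link(f,a)
round 2: derive anc(i,c) via R2 from anc(i,b), link(b,c)
round 2: derive anc(i,i) via R2 from anc(i,h), link(h,i)
round 3: derive anc(e,f) via R2 from anc(e,i), link(i,f)
round 3: derive anc(f,d) via R2 from anc(f,i), link(i,d)
round 3: derive anc(f,e) via R2 from anc(f,i), link(i,e)
round 3: derive anc(f,f) via R2 from anc(f,i), link(i,f)

anc(b,a)
anc(b,b)
anc(b,c)
anc(b,f)
anc(d,a)
anc(d,b)
anc(d,c)
anc(d,d)
anc(d,e)
anc(d,f)
anc(d,g)
anc(d,h)
anc(d,i)
anc(e,a)
anc(e,b)
anc(e,c)
anc(e,d)
anc(e,e)
anc(e,f)
anc(e,g)
anc(e,h)
anc(e,i)
anc(f,a)
anc(f,b)
anc(f,c)
anc(f,d)
anc(f,e)
anc(f,f)
anc(f,h)
anc(f,i)
anc(h,a)
anc(h,b)
anc(h,c)
anc(h,d)
anc(h,e)
anc(h,f)
anc(h,h)
anc(h,i)
anc(i,a)
anc(i,b)
anc(i,c)
anc(i,d)
anc(i,e)
anc(i,f)
anc(i,g)
anc(i,h)
anc(i,i)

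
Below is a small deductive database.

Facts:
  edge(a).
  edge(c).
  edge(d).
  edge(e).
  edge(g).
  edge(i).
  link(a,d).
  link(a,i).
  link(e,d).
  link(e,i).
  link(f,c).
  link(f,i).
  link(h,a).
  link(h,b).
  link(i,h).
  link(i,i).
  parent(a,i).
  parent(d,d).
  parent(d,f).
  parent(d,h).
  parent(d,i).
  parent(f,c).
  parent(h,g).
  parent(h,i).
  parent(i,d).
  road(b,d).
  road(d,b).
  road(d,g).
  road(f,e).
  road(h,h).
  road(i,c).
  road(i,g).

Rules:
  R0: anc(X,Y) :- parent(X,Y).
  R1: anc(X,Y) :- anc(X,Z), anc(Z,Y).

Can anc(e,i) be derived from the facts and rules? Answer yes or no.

no

round 1: derive anc(a,i) via R0 from parent(a,i)
round 1: derive anc(d,d) via R0 from parent(d,d)
round 1: derive anc(d,f) via R0 from parent(d,f)
round 1: derive anc(d,h) via R0 from parent(d,h)
round 1: derive anc(d,i) via R0 from parent(d,i)
round 1: derive anc(f,c) via R0 from parent(f,c)
round 1: derive anc(h,g) via R0 from parent(h,g)
round 1: derive anc(h,i) via R0 from parent(h,i)
round 1: derive anc(i,d) via R0 from parent(i,d)
round 2: derive anc(a,d) via R1 from anc(a,i), anc(i,d)
round 2: derive anc(d,c) via R1 from anc(d,f), anc(f,c)
round 2: derive anc(d,g) via R1 from anc(d,h), anc(h,g)
round 2: derive anc(h,d) via R1 from anc(h,i), anc(i,d)
round 2: derive anc(i,f) via R1 from anc(i,d), anc(d,f)
round 2: derive anc(i,h) via R1 from anc(i,d), anc(d,h)
round 2: derive anc(i,i) via R1 from anc(i,d), anc(d,i)
round 3: derive anc(a,c) via R1 from anc(a,d), anc(d,c)
round 3: derive anc(a,f) via R1 from anc(a,d), anc(d,f)
round 3: derive anc(a,g) via R1 from anc(a,d), anc(d,g)
round 3: derive anc(a,h) via R1 from anc(a,d), anc(d,h)
round 3: derive anc(h,c) via R1 from anc(h,d), anc(d,c)
round 3: derive anc(h,f) via R1 from anc(h,d), anc(d,f)
round 3: derive anc(h,h) via R1 from anc(h,d), anc(d,h)
round 3: derive anc(i,c) via R1 from anc(i,d), anc(d,c)
round 3: derive anc(i,g) via R1 from anc(i,d), anc(d,g)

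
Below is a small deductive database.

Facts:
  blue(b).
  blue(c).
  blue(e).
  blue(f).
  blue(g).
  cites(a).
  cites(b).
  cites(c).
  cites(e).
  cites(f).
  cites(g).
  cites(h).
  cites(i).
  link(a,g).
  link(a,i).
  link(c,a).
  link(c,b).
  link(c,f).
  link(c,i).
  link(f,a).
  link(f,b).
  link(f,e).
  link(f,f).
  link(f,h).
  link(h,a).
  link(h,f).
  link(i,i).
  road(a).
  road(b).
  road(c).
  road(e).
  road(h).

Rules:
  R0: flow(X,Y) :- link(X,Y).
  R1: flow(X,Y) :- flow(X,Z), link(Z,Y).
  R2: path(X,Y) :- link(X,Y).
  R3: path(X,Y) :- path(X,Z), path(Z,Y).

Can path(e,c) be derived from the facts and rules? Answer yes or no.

round 1: derive path(a,g) via R2 from link(a,g)
round 1: derive path(a,i) via R2 from link(a,i)
round 1: derive path(c,a) via R2 from link(c,a)
round 1: derive path(c,b) via R2 from link(c,b)
round 1: derive path(c,f) via R2 from link(c,f)
round 1: derive path(c,i) via R2 from link(c,i)
round 1: derive path(f,a) via R2 from link(f,a)
round 1: derive path(f,b) via R2 from link(f,b)
round 1: derive path(f,e) via R2 from link(f,e)
round 1: derive path(f,f) via R2 from link(f,f)
round 1: derive path(f,h) via R2 from link(f,h)
round 1: derive path(h,a) via R2 from link(h,a)
round 1: derive path(h,f) via R2 from link(h,f)
round 1: derive path(i,i) via R2 from link(i,i)
round 2: derive path(c,e) via R3 from path(c,f), path(f,e)
round 2: derive path(c,g) via R3 from path(c,a), path(a,g)
round 2: derive path(c,h) via R3 from path(c,f), path(f,h)
round 2: derive path(f,g) via R3 from path(f,a), path(a,g)
round 2: derive path(f,i) via R3 from path(f,a), path(a,i)
round 2: derive path(h,b) via R3 from path(h,f), path(f,b)
round 2: derive path(h,e) via R3 from path(h,f), path(f,e)
round 2: derive path(h,g) via R3 from path(h,a), path(a,g)
round 2: derive path(h,h) via R3 from path(h,f), path(f,h)
round 2: derive path(h,i) via R3 from path(h,a), path(a,i)

no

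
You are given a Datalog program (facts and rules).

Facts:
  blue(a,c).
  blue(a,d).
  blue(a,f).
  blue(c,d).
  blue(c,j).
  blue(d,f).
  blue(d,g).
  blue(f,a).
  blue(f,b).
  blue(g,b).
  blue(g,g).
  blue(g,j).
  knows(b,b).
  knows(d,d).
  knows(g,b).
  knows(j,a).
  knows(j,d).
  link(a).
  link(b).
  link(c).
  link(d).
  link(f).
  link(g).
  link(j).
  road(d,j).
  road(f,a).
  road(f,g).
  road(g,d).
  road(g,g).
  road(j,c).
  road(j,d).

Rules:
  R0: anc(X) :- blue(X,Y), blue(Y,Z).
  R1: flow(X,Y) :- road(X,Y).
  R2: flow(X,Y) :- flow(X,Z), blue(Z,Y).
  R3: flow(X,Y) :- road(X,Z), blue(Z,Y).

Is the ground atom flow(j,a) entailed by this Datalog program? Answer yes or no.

round 1: derive flow(d,j) via R1 from road(d,j)
round 1: derive flow(f,a) via R1 from road(f,a)
round 1: derive flow(f,g) via R1 from road(f,g)
round 1: derive flow(g,d) via R1 from road(g,d)
round 1: derive flow(g,g) via R1 from road(g,g)
round 1: derive flow(j,c) via R1 from road(j,c)
round 1: derive flow(j,d) via R1 from road(j,d)
round 1: derive flow(f,b) via R3 from road(f,g), blue(g,b)
round 1: derive flow(f,c) via R3 from road(f,a), blue(a,c)
round 1: derive flow(f,d) via R3 from road(f,a), blue(a,d)
round 1: derive flow(f,f) via R3 from road(f,a), blue(a,f)
round 1: derive flow(f,j) via R3 from road(f,g), blue(g,j)
round 1: derive flow(g,b) via R3 from road(g,g), blue(g,b)
round 1: derive flow(g,f) via R3 from road(g,d), blue(d,f)
round 1: derive flow(g,j) via R3 from road(g,g), blue(g,j)
round 1: derive flow(j,f) via R3 from road(j,d), blue(d,f)
round 1: derive flow(j,g) via R3 from road(j,d), blue(d,g)
round 1: derive flow(j,j) via R3 from road(j,c), blue(c,j)
round 2: derive flow(g,a) via R2 from flow(g,f), blue(f,a)
round 2: derive flow(j,a) via R2 from flow(j,f), blue(f,a)
round 2: derive flow(j,b) via R2 from flow(j,f), blue(f,b)
round 3: derive flow(g,c) via R2 from flow(g,a), blue(a,c)

yes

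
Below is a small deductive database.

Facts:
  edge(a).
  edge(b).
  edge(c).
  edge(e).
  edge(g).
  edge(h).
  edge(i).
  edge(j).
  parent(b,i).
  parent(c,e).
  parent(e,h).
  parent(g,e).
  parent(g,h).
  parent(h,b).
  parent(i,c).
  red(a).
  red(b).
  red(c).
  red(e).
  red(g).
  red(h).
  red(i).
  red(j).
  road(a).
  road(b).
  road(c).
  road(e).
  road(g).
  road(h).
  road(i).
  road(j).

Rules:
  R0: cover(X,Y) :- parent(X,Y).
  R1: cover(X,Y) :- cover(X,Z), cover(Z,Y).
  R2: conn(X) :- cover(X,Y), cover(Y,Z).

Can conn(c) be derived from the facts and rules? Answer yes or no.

round 1: derive cover(b,i) via R0 from parent(b,i)
round 1: derive cover(c,e) via R0 from parent(c,e)
round 1: derive cover(e,h) via R0 from parent(e,h)
round 1: derive cover(g,e) via R0 from parent(g,e)
round 1: derive cover(g,h) via R0 from parent(g,h)
round 1: derive cover(h,b) via R0 from parent(h,b)
round 1: derive cover(i,c) via R0 from parent(i,c)
round 2: derive cover(b,c) via R1 from cover(b,i), cover(i,c)
round 2: derive cover(c,h) via R1 from cover(c,e), cover(e,h)
round 2: derive cover(e,b) via R1 from cover(e,h), cover(h,b)
round 2: derive cover(g,b) via R1 from cover(g,h), cover(h,b)
round 2: derive cover(h,i) via R1 from cover(h,b), cover(b,i)
round 2: derive cover(i,e) via R1 from cover(i,c), cover(c,e)
round 2: derive conn(b) via R2 from cover(b,i), cover(i,c)
round 2: derive conn(c) via R2 from cover(c,e), cover(e,h)
round 2: derive conn(e) via R2 from cover(e,h), cover(h,b)
round 2: derive conn(g) via R2 from cover(g,e), cover(e,h)
round 2: derive conn(h) via R2 from cover(h,b), cover(b,i)
round 2: derive conn(i) via R2 from cover(i,c), cover(c,e)
round 3: derive cover(b,e) via R1 from cover(b,c), cover(c,e)
round 3: derive cover(b,h) via R1 from cover(b,c), cover(c,h)
round 3: derive cover(c,b) via R1 from cover(c,e), cover(e,b)
round 3: derive cover(c,i) via R1 from cover(c,h), cover(h,i)
round 3: derive cover(e,c) via R1 from cover(e,b), cover(b,c)
round 3: derive cover(e,i) via R1 from cover(e,b), cover(b,i)
round 3: derive cover(g,c) via R1 from cover(g,b), cover(b,c)
round 3: derive cover(g,i) via R1 from cover(g,b), cover(b,i)
round 3: derive cover(h,c) via R1 from cover(h,b), cover(b,c)
round 3: derive cover(h,e) via R1 from cover(h,i), cover(i,e)
round 3: derive cover(i,b) via R1 from cover(i,e), cover(e,b)
round 3: derive cover(i,h) via R1 from cover(i,c), cover(c,h)
round 4: derive cover(b,b) via R1 from cover(b,c), cover(c,b)
round 4: derive cover(c,c) via R1 from cover(c,b), cover(b,c)
round 4: derive cover(e,e) via R1 from cover(e,b), cover(b,e)
round 4: derive cover(h,h) via R1 from cover(h,b), cover(b,h)
round 4: derive cover(i,i) via R1 from cover(i,b), cover(b,i)

yes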